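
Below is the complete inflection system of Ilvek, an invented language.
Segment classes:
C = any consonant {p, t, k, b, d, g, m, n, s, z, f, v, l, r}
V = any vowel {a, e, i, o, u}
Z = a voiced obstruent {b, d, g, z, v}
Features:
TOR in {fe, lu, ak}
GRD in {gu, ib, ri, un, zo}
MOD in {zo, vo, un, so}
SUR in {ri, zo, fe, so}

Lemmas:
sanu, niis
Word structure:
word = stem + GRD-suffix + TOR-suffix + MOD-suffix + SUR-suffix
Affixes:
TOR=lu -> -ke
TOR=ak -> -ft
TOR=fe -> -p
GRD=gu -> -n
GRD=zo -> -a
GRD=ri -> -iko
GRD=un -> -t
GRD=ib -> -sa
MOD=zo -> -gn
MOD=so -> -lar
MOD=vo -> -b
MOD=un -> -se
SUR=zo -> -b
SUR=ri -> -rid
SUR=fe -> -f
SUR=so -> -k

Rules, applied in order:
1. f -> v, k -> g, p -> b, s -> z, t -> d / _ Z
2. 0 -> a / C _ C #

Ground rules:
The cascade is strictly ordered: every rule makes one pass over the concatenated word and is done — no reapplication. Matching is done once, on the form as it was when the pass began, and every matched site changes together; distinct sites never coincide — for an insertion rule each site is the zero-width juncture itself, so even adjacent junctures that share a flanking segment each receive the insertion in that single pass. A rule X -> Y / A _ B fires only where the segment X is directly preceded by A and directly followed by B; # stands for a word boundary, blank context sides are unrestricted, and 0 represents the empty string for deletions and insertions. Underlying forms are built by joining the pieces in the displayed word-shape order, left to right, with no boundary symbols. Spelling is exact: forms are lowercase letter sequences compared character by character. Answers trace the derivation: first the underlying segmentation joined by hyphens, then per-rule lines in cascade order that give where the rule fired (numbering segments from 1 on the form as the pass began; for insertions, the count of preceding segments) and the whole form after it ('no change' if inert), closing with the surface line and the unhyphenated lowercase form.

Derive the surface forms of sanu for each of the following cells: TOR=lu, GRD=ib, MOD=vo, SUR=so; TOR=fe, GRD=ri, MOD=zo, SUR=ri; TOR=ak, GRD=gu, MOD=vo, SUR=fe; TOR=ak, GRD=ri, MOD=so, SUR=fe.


cell TOR=lu, GRD=ib, MOD=vo, SUR=so:
underlying: sanu-sa-ke-b-k
1. f -> v, k -> g, p -> b, s -> z, t -> d / _ Z: no change
2. 0 -> a / C _ C #: inserts after position(s) 9: sanusakebak
surface: sanusakebak

cell TOR=fe, GRD=ri, MOD=zo, SUR=ri:
underlying: sanu-iko-p-gn-rid
1. f -> v, k -> g, p -> b, s -> z, t -> d / _ Z: fires at position(s) 8: sanuikobgnrid
2. 0 -> a / C _ C #: no change
surface: sanuikobgnrid

cell TOR=ak, GRD=gu, MOD=vo, SUR=fe:
underlying: sanu-n-ft-b-f
1. f -> v, k -> g, p -> b, s -> z, t -> d / _ Z: fires at position(s) 7: sanunfdbf
2. 0 -> a / C _ C #: inserts after position(s) 8: sanunfdbaf
surface: sanunfdbaf

cell TOR=ak, GRD=ri, MOD=so, SUR=fe:
underlying: sanu-iko-ft-lar-f
1. f -> v, k -> g, p -> b, s -> z, t -> d / _ Z: no change
2. 0 -> a / C _ C #: inserts after position(s) 12: sanuikoftlaraf
surface: sanuikoftlaraf


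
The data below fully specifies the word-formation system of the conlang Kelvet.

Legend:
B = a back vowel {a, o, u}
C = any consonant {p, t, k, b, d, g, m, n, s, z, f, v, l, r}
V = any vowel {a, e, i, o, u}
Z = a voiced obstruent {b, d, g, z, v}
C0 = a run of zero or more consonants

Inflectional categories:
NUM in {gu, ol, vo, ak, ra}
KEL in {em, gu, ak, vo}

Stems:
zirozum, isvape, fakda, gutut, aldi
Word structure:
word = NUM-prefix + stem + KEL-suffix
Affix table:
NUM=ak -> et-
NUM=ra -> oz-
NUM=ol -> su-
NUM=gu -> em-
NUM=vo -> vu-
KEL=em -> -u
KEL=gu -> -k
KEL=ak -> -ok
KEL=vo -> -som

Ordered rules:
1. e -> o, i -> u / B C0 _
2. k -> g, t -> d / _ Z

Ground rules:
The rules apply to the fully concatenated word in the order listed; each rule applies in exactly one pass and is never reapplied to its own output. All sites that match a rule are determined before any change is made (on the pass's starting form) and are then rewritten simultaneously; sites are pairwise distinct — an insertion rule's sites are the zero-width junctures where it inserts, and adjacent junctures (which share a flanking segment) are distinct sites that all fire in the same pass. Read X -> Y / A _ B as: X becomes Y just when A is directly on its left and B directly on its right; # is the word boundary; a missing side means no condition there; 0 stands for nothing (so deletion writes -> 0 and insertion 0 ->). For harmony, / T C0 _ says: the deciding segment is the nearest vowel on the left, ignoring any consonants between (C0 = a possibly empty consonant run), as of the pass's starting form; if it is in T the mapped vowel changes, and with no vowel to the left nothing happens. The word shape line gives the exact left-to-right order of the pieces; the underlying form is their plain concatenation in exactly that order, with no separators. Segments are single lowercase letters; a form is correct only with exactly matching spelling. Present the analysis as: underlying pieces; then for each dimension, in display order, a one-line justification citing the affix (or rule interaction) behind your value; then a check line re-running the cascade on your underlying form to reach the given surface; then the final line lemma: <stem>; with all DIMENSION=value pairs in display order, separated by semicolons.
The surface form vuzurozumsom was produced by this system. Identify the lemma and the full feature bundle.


underlying: vu-zirozum-som
NUM=vo - signalled by the affix vu-
KEL=vo - signalled by the affix -som
check: vuzirozumsom -> vuzurozumsom -> vuzurozumsom
lemma: zirozum; NUM=vo; KEL=vo


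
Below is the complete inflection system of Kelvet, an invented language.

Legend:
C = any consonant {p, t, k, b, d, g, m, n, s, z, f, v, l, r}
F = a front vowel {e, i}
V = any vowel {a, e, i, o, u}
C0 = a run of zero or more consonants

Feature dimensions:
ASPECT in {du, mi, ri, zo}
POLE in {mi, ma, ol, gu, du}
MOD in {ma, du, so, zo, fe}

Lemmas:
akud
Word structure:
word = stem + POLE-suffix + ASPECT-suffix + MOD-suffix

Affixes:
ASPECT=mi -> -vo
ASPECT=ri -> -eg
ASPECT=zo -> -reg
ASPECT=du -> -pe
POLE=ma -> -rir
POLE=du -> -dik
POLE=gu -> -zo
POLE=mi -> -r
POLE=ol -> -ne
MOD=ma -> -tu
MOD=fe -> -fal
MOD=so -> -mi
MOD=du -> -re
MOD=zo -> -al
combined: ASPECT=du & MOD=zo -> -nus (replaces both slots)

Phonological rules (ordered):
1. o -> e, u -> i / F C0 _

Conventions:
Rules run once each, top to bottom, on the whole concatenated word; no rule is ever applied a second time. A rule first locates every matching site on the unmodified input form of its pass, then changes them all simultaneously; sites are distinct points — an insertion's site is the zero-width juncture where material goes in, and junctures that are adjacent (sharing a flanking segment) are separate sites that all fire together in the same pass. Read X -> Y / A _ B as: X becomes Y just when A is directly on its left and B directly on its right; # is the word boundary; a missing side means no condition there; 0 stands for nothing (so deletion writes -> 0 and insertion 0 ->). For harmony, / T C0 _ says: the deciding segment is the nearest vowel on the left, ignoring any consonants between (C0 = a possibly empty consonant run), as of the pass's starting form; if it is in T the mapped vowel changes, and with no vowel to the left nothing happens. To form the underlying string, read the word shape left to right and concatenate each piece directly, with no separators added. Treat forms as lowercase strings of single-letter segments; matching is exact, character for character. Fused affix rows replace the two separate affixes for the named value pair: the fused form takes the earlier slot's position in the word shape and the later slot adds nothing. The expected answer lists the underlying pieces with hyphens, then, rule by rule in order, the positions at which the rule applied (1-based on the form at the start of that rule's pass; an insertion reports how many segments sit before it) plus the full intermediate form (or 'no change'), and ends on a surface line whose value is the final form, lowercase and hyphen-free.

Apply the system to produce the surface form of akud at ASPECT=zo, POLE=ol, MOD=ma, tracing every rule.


underlying: akud-ne-reg-tu
1. o -> e, u -> i / F C0 _: fires at position(s) 11: akudneregti
surface: akudneregti


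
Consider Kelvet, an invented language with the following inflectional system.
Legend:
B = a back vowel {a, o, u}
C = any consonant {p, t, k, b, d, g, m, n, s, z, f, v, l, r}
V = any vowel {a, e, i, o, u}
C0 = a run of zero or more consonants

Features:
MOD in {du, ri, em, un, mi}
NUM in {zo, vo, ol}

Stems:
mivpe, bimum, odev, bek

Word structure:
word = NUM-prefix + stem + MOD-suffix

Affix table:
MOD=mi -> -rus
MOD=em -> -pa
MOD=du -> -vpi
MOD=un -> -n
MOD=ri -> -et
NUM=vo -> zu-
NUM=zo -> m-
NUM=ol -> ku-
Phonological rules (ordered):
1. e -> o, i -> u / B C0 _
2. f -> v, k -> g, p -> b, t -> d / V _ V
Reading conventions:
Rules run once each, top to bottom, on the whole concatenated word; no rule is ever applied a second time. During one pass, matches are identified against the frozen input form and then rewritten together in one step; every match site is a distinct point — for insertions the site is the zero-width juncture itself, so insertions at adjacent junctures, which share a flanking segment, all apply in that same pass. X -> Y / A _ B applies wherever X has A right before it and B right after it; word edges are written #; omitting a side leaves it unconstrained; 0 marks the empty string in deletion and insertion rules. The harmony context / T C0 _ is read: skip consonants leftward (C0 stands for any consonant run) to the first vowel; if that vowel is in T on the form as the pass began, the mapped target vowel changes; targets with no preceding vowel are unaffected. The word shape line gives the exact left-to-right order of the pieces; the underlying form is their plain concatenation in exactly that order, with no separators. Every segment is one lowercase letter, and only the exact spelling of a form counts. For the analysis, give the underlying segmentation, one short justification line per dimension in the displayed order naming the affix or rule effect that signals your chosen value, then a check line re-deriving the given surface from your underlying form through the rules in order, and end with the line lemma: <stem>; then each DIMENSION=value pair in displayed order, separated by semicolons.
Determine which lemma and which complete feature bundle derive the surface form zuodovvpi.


underlying: zu-odev-vpi
MOD=du - signalled by the affix -vpi
NUM=vo - signalled by the affix zu-
check: zuodevvpi -> zuodovvpi -> zuodovvpi
lemma: odev; MOD=du; NUM=vo


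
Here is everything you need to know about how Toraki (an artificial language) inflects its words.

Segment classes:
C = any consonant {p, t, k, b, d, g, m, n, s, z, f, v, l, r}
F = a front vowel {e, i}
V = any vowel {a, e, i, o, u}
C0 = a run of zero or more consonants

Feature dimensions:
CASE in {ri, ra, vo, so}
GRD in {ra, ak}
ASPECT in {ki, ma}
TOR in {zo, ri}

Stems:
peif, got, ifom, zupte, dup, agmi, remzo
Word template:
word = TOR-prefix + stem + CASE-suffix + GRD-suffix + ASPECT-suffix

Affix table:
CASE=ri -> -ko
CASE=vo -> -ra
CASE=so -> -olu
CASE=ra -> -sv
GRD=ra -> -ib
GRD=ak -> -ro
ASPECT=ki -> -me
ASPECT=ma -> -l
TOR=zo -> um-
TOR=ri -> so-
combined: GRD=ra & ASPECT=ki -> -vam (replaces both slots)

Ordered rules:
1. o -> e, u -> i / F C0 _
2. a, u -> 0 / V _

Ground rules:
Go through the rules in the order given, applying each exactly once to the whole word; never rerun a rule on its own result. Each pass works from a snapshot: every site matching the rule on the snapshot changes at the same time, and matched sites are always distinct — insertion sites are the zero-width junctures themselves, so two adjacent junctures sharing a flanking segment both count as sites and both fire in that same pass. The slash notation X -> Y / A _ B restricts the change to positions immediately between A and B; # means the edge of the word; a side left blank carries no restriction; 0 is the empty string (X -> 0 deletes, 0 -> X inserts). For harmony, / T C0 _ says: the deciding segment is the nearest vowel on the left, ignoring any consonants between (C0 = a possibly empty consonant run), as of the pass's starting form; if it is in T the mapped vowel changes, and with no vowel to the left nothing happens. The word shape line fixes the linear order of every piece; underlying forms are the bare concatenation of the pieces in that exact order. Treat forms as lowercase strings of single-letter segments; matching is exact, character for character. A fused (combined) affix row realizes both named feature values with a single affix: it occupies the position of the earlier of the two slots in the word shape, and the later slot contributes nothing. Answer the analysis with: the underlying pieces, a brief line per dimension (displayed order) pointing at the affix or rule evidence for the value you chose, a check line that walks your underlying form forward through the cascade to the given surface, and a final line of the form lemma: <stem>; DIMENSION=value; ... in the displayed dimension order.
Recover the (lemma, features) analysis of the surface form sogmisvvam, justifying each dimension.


underlying: so-agmi-sv-vam
CASE=ra - signalled by the affix -sv
GRD=ra - signalled by the combined affix row
ASPECT=ki - signalled by the combined affix row
TOR=ri - signalled by the affix so-
check: soagmisvvam -> soagmisvvam -> sogmisvvam
lemma: agmi; CASE=ra; GRD=ra; ASPECT=ki; TOR=ri


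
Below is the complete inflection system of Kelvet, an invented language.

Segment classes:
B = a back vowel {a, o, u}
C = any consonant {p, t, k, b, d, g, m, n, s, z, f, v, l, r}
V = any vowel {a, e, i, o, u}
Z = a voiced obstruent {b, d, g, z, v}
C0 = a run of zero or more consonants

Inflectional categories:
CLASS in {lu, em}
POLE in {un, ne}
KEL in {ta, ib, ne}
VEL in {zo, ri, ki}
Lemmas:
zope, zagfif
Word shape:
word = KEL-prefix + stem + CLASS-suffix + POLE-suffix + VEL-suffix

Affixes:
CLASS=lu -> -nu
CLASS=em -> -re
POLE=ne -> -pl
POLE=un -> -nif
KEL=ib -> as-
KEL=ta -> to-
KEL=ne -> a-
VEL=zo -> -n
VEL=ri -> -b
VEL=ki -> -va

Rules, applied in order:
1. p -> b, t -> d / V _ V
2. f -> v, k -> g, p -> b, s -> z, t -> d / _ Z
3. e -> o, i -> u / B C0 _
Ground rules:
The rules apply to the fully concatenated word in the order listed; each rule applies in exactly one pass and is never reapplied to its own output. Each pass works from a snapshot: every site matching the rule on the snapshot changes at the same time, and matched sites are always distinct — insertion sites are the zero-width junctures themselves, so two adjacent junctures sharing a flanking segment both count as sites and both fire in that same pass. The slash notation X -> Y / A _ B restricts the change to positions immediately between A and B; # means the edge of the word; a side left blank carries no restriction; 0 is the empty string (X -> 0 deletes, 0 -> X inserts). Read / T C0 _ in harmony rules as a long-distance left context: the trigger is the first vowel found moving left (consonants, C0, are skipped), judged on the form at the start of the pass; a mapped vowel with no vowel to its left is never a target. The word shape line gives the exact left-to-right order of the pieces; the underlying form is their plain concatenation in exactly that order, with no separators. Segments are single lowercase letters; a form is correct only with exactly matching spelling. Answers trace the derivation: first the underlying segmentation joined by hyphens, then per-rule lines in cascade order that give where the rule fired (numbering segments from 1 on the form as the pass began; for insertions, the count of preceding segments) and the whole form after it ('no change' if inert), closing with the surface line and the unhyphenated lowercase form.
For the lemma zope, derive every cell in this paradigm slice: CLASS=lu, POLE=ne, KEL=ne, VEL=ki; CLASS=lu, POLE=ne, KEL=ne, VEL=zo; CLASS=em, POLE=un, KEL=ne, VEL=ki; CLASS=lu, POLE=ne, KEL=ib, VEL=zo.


cell CLASS=lu, POLE=ne, KEL=ne, VEL=ki:
underlying: a-zope-nu-pl-va
1. p -> b, t -> d / V _ V: fires at position(s) 4: azobenuplva
2. f -> v, k -> g, p -> b, s -> z, t -> d / _ Z: no change
3. e -> o, i -> u / B C0 _: fires at position(s) 5: azobonuplva
surface: azobonuplva

cell CLASS=lu, POLE=ne, KEL=ne, VEL=zo:
underlying: a-zope-nu-pl-n
1. p -> b, t -> d / V _ V: fires at position(s) 4: azobenupln
2. f -> v, k -> g, p -> b, s -> z, t -> d / _ Z: no change
3. e -> o, i -> u / B C0 _: fires at position(s) 5: azobonupln
surface: azobonupln

cell CLASS=em, POLE=un, KEL=ne, VEL=ki:
underlying: a-zope-re-nif-va
1. p -> b, t -> d / V _ V: fires at position(s) 4: azoberenifva
2. f -> v, k -> g, p -> b, s -> z, t -> d / _ Z: fires at position(s) 10: azoberenivva
3. e -> o, i -> u / B C0 _: fires at position(s) 5: azoborenivva
surface: azoborenivva

cell CLASS=lu, POLE=ne, KEL=ib, VEL=zo:
underlying: as-zope-nu-pl-n
1. p -> b, t -> d / V _ V: fires at position(s) 5: aszobenupln
2. f -> v, k -> g, p -> b, s -> z, t -> d / _ Z: fires at position(s) 2: azzobenupln
3. e -> o, i -> u / B C0 _: fires at position(s) 6: azzobonupln
surface: azzobonupln


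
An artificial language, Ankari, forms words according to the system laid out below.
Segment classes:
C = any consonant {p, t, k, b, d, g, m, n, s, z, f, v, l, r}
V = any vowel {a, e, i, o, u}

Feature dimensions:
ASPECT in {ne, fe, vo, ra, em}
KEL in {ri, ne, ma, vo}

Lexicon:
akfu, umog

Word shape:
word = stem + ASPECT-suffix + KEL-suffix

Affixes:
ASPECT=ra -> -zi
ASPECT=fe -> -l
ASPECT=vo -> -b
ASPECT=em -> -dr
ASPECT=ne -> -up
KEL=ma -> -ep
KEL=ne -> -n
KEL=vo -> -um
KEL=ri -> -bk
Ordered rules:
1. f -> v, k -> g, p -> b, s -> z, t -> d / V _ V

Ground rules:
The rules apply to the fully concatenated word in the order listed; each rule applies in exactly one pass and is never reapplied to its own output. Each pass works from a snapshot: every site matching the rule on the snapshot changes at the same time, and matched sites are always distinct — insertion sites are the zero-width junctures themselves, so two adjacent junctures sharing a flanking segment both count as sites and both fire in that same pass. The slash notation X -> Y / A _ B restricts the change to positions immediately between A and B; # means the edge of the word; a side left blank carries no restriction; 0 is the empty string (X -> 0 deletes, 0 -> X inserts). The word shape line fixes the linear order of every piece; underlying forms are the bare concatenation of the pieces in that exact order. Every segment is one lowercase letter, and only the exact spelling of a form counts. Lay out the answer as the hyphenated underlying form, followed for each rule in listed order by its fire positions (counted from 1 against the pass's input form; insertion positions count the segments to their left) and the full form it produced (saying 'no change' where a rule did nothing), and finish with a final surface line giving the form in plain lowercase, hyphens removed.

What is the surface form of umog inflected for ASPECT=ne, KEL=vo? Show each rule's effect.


underlying: umog-up-um
1. f -> v, k -> g, p -> b, s -> z, t -> d / V _ V: fires at position(s) 6: umogubum
surface: umogubum


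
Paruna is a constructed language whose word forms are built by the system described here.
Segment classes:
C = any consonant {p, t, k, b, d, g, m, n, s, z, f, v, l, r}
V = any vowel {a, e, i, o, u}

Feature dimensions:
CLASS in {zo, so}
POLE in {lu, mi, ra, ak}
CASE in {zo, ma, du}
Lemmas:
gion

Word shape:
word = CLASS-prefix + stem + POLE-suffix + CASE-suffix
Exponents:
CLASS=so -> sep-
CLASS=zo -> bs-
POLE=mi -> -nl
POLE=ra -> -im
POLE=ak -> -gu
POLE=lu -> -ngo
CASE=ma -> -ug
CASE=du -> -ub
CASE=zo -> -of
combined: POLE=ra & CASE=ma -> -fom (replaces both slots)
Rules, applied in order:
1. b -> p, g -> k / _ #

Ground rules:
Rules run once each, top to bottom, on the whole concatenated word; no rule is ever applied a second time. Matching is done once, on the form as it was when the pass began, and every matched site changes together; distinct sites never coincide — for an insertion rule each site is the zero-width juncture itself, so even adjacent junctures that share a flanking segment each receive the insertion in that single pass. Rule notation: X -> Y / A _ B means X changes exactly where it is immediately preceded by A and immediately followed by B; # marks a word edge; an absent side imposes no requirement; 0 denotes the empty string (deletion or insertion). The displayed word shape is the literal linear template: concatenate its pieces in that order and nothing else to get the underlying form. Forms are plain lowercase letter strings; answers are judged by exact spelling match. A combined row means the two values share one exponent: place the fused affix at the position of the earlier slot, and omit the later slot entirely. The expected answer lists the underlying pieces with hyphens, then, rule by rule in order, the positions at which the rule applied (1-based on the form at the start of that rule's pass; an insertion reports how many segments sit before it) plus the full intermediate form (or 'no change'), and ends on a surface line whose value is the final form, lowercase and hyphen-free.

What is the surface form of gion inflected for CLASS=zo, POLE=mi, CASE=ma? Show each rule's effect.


underlying: bs-gion-nl-ug
1. b -> p, g -> k / _ #: fires at position(s) 10: bsgionnluk
surface: bsgionnluk


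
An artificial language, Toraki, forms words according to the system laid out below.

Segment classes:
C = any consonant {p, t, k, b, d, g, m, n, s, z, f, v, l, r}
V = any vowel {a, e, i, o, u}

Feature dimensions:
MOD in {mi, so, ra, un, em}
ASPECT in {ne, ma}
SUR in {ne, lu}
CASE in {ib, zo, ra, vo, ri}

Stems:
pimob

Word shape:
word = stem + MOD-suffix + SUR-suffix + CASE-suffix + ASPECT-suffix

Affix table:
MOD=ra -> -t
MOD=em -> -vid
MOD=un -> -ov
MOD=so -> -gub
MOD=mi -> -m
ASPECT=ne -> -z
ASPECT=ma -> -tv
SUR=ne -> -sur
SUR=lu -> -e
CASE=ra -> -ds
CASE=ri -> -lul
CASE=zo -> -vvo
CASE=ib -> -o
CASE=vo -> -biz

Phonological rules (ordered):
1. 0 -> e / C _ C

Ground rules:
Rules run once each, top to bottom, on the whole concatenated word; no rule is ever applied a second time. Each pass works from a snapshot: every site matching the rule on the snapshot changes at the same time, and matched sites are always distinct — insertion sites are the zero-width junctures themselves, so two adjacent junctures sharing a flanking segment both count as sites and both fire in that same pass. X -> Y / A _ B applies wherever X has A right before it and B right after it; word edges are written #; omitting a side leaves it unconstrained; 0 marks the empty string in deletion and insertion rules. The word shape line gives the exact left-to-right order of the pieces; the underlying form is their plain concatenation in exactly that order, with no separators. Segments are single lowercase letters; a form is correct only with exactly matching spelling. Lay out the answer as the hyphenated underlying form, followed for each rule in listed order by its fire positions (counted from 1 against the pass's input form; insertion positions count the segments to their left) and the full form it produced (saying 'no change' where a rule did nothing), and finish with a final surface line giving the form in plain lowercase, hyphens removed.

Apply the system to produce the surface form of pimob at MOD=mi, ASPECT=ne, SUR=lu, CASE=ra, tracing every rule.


underlying: pimob-m-e-ds-z
1. 0 -> e / C _ C: inserts after position(s) 5, 8, 9: pimobemedesez
surface: pimobemedesez


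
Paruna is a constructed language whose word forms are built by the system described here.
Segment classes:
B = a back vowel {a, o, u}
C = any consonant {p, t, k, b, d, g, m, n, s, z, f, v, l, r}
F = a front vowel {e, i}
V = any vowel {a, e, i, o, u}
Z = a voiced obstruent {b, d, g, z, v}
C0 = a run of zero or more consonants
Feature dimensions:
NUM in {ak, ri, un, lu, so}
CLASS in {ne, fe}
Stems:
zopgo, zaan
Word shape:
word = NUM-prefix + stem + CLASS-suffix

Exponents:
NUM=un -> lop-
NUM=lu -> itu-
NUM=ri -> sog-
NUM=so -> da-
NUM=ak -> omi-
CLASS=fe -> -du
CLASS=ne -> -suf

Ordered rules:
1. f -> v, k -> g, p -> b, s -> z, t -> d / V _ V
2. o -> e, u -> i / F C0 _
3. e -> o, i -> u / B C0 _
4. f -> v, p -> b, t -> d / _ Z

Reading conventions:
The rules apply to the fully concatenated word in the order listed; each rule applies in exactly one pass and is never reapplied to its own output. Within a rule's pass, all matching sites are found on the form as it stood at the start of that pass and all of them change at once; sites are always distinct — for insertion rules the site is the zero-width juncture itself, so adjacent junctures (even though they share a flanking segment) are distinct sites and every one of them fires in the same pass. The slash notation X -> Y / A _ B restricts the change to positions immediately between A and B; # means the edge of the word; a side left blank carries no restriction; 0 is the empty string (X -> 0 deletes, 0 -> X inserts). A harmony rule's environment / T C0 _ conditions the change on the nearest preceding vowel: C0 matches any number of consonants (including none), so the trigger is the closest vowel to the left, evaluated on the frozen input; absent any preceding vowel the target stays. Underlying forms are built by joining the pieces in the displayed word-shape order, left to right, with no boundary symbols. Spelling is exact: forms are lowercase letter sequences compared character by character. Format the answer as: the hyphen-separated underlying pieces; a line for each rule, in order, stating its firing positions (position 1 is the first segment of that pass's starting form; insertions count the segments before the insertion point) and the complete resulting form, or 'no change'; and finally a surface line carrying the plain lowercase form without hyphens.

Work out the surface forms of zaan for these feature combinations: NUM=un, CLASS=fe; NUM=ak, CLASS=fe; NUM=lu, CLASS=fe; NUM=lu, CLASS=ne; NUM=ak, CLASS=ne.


cell NUM=un, CLASS=fe:
underlying: lop-zaan-du
1. f -> v, k -> g, p -> b, s -> z, t -> d / V _ V: no change
2. o -> e, u -> i / F C0 _: no change
3. e -> o, i -> u / B C0 _: no change
4. f -> v, p -> b, t -> d / _ Z: fires at position(s) 3: lobzaandu
surface: lobzaandu

cell NUM=ak, CLASS=fe:
underlying: omi-zaan-du
1. f -> v, k -> g, p -> b, s -> z, t -> d / V _ V: no change
2. o -> e, u -> i / F C0 _: no change
3. e -> o, i -> u / B C0 _: fires at position(s) 3: omuzaandu
4. f -> v, p -> b, t -> d / _ Z: no change
surface: omuzaandu

cell NUM=lu, CLASS=fe:
underlying: itu-zaan-du
1. f -> v, k -> g, p -> b, s -> z, t -> d / V _ V: fires at position(s) 2: iduzaandu
2. o -> e, u -> i / F C0 _: fires at position(s) 3: idizaandu
3. e -> o, i -> u / B C0 _: no change
4. f -> v, p -> b, t -> d / _ Z: no change
surface: idizaandu

cell NUM=lu, CLASS=ne:
underlying: itu-zaan-suf
1. f -> v, k -> g, p -> b, s -> z, t -> d / V _ V: fires at position(s) 2: iduzaansuf
2. o -> e, u -> i / F C0 _: fires at position(s) 3: idizaansuf
3. e -> o, i -> u / B C0 _: no change
4. f -> v, p -> b, t -> d / _ Z: no change
surface: idizaansuf

cell NUM=ak, CLASS=ne:
underlying: omi-zaan-suf
1. f -> v, k -> g, p -> b, s -> z, t -> d / V _ V: no change
2. o -> e, u -> i / F C0 _: no change
3. e -> o, i -> u / B C0 _: fires at position(s) 3: omuzaansuf
4. f -> v, p -> b, t -> d / _ Z: no change
surface: omuzaansuf


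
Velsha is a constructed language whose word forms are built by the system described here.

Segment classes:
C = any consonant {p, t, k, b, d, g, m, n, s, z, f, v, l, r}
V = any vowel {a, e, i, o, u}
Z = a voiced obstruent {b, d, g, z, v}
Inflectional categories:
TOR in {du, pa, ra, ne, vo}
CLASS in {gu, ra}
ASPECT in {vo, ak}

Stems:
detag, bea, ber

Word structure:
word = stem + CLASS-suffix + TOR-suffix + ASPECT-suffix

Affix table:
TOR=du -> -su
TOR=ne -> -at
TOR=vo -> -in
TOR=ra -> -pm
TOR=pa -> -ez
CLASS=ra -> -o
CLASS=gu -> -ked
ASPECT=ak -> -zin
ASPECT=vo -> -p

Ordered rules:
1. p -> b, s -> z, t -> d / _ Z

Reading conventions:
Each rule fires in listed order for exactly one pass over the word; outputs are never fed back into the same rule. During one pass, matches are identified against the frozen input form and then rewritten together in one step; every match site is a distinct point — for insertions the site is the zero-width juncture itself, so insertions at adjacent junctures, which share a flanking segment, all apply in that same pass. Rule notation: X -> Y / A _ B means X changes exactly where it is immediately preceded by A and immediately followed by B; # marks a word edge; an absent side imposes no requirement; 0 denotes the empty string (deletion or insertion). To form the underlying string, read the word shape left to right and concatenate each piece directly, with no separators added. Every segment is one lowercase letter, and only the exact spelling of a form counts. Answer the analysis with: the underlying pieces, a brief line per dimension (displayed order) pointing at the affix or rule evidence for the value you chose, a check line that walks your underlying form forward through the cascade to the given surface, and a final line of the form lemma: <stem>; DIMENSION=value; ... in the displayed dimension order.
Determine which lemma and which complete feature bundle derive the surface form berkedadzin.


underlying: ber-ked-at-zin
TOR=ne - signalled by the affix -at
CLASS=gu - signalled by the affix -ked
ASPECT=ak - signalled by the affix -zin
check: berkedatzin -> berkedadzin
lemma: ber; TOR=ne; CLASS=gu; ASPECT=ak


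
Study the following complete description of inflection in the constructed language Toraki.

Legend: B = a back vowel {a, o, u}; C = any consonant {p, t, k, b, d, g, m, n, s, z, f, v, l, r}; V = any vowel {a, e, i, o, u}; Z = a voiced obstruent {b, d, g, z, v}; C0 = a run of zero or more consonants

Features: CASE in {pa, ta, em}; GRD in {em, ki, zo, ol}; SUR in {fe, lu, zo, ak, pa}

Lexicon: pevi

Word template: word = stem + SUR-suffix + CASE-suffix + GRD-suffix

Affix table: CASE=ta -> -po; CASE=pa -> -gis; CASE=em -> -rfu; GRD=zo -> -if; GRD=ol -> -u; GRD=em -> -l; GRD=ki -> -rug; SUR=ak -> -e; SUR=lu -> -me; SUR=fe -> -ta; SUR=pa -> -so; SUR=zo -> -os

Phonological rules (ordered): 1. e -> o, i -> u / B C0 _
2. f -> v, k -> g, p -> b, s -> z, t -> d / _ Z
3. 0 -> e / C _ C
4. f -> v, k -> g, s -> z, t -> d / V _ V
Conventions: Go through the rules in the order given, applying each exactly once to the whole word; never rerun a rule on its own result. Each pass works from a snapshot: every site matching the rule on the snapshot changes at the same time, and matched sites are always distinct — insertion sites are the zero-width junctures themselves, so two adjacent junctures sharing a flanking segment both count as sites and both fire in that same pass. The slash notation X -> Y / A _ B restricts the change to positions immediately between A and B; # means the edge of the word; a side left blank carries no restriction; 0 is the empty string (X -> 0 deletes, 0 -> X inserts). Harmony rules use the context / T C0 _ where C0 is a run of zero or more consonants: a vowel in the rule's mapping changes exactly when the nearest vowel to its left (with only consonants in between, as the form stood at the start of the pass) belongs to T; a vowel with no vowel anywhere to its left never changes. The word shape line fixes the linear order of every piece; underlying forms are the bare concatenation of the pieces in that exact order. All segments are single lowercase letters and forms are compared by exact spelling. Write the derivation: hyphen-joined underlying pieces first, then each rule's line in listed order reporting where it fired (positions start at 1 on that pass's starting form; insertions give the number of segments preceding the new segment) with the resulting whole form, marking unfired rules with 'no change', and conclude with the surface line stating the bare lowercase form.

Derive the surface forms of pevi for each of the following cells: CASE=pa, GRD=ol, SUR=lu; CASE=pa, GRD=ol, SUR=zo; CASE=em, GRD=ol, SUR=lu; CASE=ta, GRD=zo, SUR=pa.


cell CASE=pa, GRD=ol, SUR=lu:
underlying: pevi-me-gis-u
1. e -> o, i -> u / B C0 _: no change
2. f -> v, k -> g, p -> b, s -> z, t -> d / _ Z: no change
3. 0 -> e / C _ C: no change
4. f -> v, k -> g, s -> z, t -> d / V _ V: fires at position(s) 9: pevimegizu
surface: pevimegizu

cell CASE=pa, GRD=ol, SUR=zo:
underlying: pevi-os-gis-u
1. e -> o, i -> u / B C0 _: fires at position(s) 8: peviosgusu
2. f -> v, k -> g, p -> b, s -> z, t -> d / _ Z: fires at position(s) 6: peviozgusu
3. 0 -> e / C _ C: inserts after position(s) 6: peviozegusu
4. f -> v, k -> g, s -> z, t -> d / V _ V: fires at position(s) 10: peviozeguzu
surface: peviozeguzu

cell CASE=em, GRD=ol, SUR=lu:
underlying: pevi-me-rfu-u
1. e -> o, i -> u / B C0 _: no change
2. f -> v, k -> g, p -> b, s -> z, t -> d / _ Z: no change
3. 0 -> e / C _ C: inserts after position(s) 7: pevimerefuu
4. f -> v, k -> g, s -> z, t -> d / V _ V: fires at position(s) 9: pevimerevuu
surface: pevimerevuu

cell CASE=ta, GRD=zo, SUR=pa:
underlying: pevi-so-po-if
1. e -> o, i -> u / B C0 _: fires at position(s) 9: pevisopouf
2. f -> v, k -> g, p -> b, s -> z, t -> d / _ Z: no change
3. 0 -> e / C _ C: no change
4. f -> v, k -> g, s -> z, t -> d / V _ V: fires at position(s) 5: pevizopouf
surface: pevizopouf


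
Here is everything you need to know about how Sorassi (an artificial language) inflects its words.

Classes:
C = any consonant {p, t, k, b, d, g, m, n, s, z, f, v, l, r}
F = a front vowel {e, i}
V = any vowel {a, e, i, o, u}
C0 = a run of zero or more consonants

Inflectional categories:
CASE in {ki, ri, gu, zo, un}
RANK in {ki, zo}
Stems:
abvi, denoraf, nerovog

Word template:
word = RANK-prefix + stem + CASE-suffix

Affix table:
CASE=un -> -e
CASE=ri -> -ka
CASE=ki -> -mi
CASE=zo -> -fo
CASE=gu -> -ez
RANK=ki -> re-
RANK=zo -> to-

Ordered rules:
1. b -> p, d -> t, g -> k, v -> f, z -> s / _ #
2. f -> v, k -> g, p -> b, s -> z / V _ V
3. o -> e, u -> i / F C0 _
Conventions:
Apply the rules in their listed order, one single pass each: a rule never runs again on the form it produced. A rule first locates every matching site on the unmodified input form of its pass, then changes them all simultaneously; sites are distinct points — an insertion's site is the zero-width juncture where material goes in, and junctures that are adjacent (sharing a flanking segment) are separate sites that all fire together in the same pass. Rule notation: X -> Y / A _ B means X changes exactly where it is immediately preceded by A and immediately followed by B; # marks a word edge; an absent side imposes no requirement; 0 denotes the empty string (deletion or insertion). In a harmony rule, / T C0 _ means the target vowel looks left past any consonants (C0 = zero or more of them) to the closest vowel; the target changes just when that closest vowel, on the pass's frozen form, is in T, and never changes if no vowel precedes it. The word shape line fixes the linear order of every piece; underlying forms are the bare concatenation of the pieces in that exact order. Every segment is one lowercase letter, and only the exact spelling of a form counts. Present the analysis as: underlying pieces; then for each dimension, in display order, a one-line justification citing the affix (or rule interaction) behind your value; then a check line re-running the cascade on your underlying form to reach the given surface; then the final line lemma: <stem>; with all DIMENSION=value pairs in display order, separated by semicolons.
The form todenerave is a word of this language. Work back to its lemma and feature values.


underlying: to-denoraf-e
CASE=un - signalled by the affix -e
RANK=zo - signalled by the affix to-
check: todenorafe -> todenorafe -> todenorave -> todenerave
lemma: denoraf; CASE=un; RANK=zo


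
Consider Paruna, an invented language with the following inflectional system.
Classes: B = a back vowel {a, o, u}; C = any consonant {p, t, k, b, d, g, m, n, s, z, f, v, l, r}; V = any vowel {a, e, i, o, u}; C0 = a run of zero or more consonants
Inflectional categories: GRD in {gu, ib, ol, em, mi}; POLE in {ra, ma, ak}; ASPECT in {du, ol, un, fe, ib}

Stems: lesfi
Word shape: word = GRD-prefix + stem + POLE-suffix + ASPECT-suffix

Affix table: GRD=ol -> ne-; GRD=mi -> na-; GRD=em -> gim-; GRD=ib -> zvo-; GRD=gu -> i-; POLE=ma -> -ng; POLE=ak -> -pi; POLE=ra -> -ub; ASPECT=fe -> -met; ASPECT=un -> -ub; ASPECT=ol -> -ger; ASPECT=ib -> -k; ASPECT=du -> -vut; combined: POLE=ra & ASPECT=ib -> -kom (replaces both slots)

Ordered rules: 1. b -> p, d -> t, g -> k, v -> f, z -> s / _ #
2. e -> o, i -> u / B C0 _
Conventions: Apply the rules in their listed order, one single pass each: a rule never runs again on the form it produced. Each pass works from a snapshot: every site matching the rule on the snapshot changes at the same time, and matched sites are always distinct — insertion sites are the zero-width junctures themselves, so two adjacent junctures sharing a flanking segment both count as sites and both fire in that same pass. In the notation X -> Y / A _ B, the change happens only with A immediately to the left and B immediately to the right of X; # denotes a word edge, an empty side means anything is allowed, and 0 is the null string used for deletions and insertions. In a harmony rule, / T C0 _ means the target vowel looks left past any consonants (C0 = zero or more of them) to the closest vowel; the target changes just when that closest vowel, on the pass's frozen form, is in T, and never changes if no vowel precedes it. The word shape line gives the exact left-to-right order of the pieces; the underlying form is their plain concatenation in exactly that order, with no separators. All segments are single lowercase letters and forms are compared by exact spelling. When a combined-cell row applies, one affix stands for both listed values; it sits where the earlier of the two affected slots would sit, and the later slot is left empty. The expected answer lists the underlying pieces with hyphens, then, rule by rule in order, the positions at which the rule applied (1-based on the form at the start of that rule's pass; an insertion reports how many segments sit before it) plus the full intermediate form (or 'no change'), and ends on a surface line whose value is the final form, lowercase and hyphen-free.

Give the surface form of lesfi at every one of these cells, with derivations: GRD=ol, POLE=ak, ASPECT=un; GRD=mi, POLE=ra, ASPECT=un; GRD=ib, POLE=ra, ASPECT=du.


cell GRD=ol, POLE=ak, ASPECT=un:
underlying: ne-lesfi-pi-ub
1. b -> p, d -> t, g -> k, v -> f, z -> s / _ #: fires at position(s) 11: nelesfipiup
2. e -> o, i -> u / B C0 _: no change
surface: nelesfipiup

cell GRD=mi, POLE=ra, ASPECT=un:
underlying: na-lesfi-ub-ub
1. b -> p, d -> t, g -> k, v -> f, z -> s / _ #: fires at position(s) 11: nalesfiubup
2. e -> o, i -> u / B C0 _: fires at position(s) 4: nalosfiubup
surface: nalosfiubup

cell GRD=ib, POLE=ra, ASPECT=du:
underlying: zvo-lesfi-ub-vut
1. b -> p, d -> t, g -> k, v -> f, z -> s / _ #: no change
2. e -> o, i -> u / B C0 _: fires at position(s) 5: zvolosfiubvut
surface: zvolosfiubvut


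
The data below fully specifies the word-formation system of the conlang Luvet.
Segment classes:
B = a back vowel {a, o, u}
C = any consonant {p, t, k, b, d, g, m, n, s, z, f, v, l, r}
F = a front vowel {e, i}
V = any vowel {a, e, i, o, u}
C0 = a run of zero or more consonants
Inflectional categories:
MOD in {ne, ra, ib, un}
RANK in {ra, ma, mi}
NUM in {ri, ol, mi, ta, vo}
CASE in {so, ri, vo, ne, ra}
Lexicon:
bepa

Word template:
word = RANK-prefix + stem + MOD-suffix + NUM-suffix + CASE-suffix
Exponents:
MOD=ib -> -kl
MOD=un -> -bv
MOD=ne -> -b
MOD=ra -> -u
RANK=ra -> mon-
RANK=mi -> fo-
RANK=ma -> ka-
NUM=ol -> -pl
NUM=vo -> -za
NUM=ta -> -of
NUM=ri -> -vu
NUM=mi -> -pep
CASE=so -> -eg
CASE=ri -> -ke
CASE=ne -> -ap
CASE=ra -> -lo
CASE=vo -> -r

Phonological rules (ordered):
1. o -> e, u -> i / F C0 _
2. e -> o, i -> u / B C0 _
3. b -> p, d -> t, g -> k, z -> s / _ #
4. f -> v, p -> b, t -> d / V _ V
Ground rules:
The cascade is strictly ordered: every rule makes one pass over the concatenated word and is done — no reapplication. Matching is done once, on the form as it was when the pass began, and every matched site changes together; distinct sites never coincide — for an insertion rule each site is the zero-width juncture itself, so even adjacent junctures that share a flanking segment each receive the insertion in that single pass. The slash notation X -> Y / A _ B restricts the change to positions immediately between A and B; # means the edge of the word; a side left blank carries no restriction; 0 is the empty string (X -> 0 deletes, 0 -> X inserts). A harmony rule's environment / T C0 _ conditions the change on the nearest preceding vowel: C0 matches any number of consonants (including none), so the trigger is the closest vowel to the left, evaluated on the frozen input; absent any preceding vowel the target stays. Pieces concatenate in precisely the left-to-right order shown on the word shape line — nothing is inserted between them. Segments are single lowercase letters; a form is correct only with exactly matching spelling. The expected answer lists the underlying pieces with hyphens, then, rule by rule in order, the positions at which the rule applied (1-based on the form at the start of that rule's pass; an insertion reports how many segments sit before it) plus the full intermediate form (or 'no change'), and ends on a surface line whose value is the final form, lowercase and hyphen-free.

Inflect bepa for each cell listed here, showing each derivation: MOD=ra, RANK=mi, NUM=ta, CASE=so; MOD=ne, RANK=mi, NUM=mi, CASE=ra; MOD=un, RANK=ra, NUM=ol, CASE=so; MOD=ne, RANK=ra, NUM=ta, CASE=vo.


cell MOD=ra, RANK=mi, NUM=ta, CASE=so:
underlying: fo-bepa-u-of-eg
1. o -> e, u -> i / F C0 _: no change
2. e -> o, i -> u / B C0 _: fires at position(s) 4, 10: fobopauofog
3. b -> p, d -> t, g -> k, z -> s / _ #: fires at position(s) 11: fobopauofok
4. f -> v, p -> b, t -> d / V _ V: fires at position(s) 5, 9: fobobauovok
surface: fobobauovok

cell MOD=ne, RANK=mi, NUM=mi, CASE=ra:
underlying: fo-bepa-b-pep-lo
1. o -> e, u -> i / F C0 _: fires at position(s) 12: fobepabpeple
2. e -> o, i -> u / B C0 _: fires at position(s) 4, 9: fobopabpople
3. b -> p, d -> t, g -> k, z -> s / _ #: no change
4. f -> v, p -> b, t -> d / V _ V: fires at position(s) 5: fobobabpople
surface: fobobabpople

cell MOD=un, RANK=ra, NUM=ol, CASE=so:
underlying: mon-bepa-bv-pl-eg
1. o -> e, u -> i / F C0 _: no change
2. e -> o, i -> u / B C0 _: fires at position(s) 5, 12: monbopabvplog
3. b -> p, d -> t, g -> k, z -> s / _ #: fires at position(s) 13: monbopabvplok
4. f -> v, p -> b, t -> d / V _ V: fires at position(s) 6: monbobabvplok
surface: monbobabvplok

cell MOD=ne, RANK=ra, NUM=ta, CASE=vo:
underlying: mon-bepa-b-of-r
1. o -> e, u -> i / F C0 _: no change
2. e -> o, i -> u / B C0 _: fires at position(s) 5: monbopabofr
3. b -> p, d -> t, g -> k, z -> s / _ #: no change
4. f -> v, p -> b, t -> d / V _ V: fires at position(s) 6: monbobabofr
surface: monbobabofr
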